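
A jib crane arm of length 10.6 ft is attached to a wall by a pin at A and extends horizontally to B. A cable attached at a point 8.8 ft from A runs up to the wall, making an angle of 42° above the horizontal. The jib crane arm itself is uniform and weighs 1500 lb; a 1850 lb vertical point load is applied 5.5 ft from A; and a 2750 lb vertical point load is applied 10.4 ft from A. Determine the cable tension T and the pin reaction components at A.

T = 7935 lb, A_x = 5897 lb, A_y = 790.3 lb

ΣM about A: T·sin42°·8.8 − 1500·5.3 − 1850·5.5 − 2750·10.4 = 0 → T = 46725/(8.8·0.669131) = 7935.16 ≈ 7935 lb.
ΣF_x = 0: A_x − T·cos42° = 0 → A_x = 7935.16 × 0.743145 = 5897 lb.
ΣF_y = 0: A_y + T·sin42° − 1500 − 1850 − 2750 = 0 → A_y = 6100 − 7935.16 × 0.669131 = 790.3 lb.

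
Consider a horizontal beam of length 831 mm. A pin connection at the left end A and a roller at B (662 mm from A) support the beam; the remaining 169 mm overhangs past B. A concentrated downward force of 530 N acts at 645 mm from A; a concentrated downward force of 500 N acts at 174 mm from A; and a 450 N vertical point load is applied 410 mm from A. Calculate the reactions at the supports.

A_x = 0, A_y = 553.5 N, B_y = 926.5 N

ΣM about A: B_y·662 − 530·645 − 500·174 − 450·410 = 0 → B_y = 613350/662 = 926.511 ≈ 926.5 N.
ΣF_y = 0: A_y + 926.511 − 530 − 500 − 450 = 0 → A_y = 553.5 N.
ΣF_x = 0: no horizontal applied forces, so A_x = 0.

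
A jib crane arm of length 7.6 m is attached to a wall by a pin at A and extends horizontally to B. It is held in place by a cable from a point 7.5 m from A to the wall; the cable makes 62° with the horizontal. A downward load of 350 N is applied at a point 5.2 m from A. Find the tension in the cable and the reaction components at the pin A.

T = 274.8 N, A_x = 129.0 N, A_y = 107.3 N

ΣM about A: T·sin62°·7.5 − 350·5.2 = 0 → T = 1820/(7.5·0.882948) = 274.837 ≈ 274.8 N.
ΣF_x = 0: A_x − T·cos62° = 0 → A_x = 274.837 × 0.469472 = 129.0 N.
ΣF_y = 0: A_y + T·sin62° − 350 = 0 → A_y = 350 − 274.837 × 0.882948 = 107.3 N.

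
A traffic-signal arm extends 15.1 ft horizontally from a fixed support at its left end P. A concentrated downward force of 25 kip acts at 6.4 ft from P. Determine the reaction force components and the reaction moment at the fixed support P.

ΣF_x = 0: P_x = 0.
ΣF_y = 0: P_y − 25 = 0 → P_y = 25.00 kip.
ΣM about P: M_P − 25·6.4 = 0 → M_P = 160.0 kip·ft.

P_x = 0, P_y = 25.00 kip, M_P = 160.0 kip·ft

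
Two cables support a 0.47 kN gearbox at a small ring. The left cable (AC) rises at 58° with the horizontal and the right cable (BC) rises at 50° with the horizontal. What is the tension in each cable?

ΣF_x = 0: −T_AC·cos58° + T_BC·cos50° = 0 → T_BC = 0.824408·T_AC.
ΣF_y = 0: T_AC·sin58° + T_BC·sin50° = 0.47.
Substitute: T_AC·(0.848048 + 0.824408·0.766044) = 0.47 → T_AC = 0.317658 ≈ 0.3177 kN.
Then T_BC = 0.824408 × 0.317658 = 0.2619 kN.

T_AC = 0.3177 kN, T_BC = 0.2619 kN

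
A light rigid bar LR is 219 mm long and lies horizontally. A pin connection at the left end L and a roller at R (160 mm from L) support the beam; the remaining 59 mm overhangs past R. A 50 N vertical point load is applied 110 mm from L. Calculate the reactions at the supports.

L_x = 0, L_y = 15.62 N, R_y = 34.38 N

ΣM about L: R_y·160 − 50·110 = 0 → R_y = 5500/160 = 34.375 ≈ 34.38 N.
ΣF_y = 0: L_y + 34.375 − 50 = 0 → L_y = 15.62 N.
ΣF_x = 0: no horizontal applied forces, so L_x = 0.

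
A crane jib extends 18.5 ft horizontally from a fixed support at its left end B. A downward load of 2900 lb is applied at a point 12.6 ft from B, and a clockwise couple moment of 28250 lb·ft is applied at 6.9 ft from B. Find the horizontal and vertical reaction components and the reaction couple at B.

ΣF_x = 0: B_x = 0.
ΣF_y = 0: B_y − 2900 = 0 → B_y = 2900 lb.
ΣM about B: M_B − 2900·12.6 − 28250 = 0 → M_B = 64790 lb·ft.

B_x = 0, B_y = 2900 lb, M_B = 64790 lb·ft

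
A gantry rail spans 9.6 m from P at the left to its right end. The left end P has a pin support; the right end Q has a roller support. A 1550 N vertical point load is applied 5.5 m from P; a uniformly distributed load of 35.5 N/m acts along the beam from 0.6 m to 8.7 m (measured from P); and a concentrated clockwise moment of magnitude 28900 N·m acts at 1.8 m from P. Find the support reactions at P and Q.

P_x = 0, P_y = -2200 N, Q_y = 4038 N

Resultant of the distributed load: 35.5 × 8.1 = 287.55 N at 4.65 m from P.
Taking moments about P: Q_y·9.6 − 1550·5.5 − (35.5·8.1)·4.65 − 28900 = 0 → Q_y = 38762.1075/9.6 = 4037.72 ≈ 4038 N.
ΣF_y = 0: P_y + 4037.72 − 1550 − 35.5·8.1 = 0 → P_y = -2200 N.
ΣF_x = 0: no horizontal applied forces, so P_x = 0.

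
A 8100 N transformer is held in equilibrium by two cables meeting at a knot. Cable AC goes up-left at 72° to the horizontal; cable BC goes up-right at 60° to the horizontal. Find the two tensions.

T_AC = 5450 N, T_BC = 3368 N

ΣF_x = 0: −T_AC·cos72° + T_BC·cos60° = 0 → T_BC = 0.618034·T_AC.
ΣF_y = 0: T_AC·sin72° + T_BC·sin60° = 8100.
Substitute: T_AC·(0.951057 + 0.618034·0.866025) = 8100 → T_AC = 5449.81 ≈ 5450 N.
Then T_BC = 0.618034 × 5449.81 = 3368 N.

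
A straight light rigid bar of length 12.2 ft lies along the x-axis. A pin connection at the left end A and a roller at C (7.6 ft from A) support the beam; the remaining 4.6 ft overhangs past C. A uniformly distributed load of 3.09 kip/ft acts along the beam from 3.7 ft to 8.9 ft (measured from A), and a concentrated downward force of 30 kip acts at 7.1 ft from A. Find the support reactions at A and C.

A_x = 0, A_y = 4.722 kip, C_y = 41.35 kip

Resultant of the distributed load: 3.09 × 5.2 = 16.068 kip at 6.3 ft from A.
Taking moments about A: C_y·7.6 − (3.09·5.2)·6.3 − 30·7.1 = 0 → C_y = 314.2284/7.6 = 41.3458 ≈ 41.35 kip.
ΣF_y = 0: A_y + 41.3458 − 3.09·5.2 − 30 = 0 → A_y = 4.722 kip.
ΣF_x = 0: no horizontal applied forces, so A_x = 0.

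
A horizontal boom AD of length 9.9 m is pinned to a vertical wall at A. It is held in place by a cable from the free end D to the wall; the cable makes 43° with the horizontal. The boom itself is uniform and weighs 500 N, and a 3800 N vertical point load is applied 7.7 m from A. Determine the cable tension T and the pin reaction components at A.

T = 4700 N, A_x = 3438 N, A_y = 1094 N

ΣM about A: T·sin43°·9.9 − 500·4.95 − 3800·7.7 = 0 → T = 31735/(9.9·0.681998) = 4700.24 ≈ 4700 N.
ΣF_x = 0: A_x − T·cos43° = 0 → A_x = 4700.24 × 0.731354 = 3438 N.
ΣF_y = 0: A_y + T·sin43° − 500 − 3800 = 0 → A_y = 4300 − 4700.24 × 0.681998 = 1094 N.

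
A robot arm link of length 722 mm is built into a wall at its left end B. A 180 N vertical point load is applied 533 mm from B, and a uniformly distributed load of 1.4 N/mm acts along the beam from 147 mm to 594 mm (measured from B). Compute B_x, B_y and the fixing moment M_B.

Resultant of the distributed load: 1.4 × 447 = 625.8 N at 370.5 mm from B.
ΣF_x = 0: B_x = 0.
ΣF_y = 0: B_y − 180 − 1.4·447 = 0 → B_y = 805.8 N.
ΣM about B: M_B − 180·533 − (1.4·447)·370.5 = 0 → M_B = 327800 N·mm.

B_x = 0, B_y = 805.8 N, M_B = 327800 N·mm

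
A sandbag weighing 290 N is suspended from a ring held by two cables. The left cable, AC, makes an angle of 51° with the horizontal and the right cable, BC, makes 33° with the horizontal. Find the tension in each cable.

T_AC = 244.6 N, T_BC = 183.5 N

ΣF_x = 0: −T_AC·cos51° + T_BC·cos33° = 0 → T_BC = 0.750379·T_AC.
ΣF_y = 0: T_AC·sin51° + T_BC·sin33° = 290.
Substitute: T_AC·(0.777146 + 0.750379·0.544639) = 290 → T_AC = 244.554 ≈ 244.6 N.
Then T_BC = 0.750379 × 244.554 = 183.5 N.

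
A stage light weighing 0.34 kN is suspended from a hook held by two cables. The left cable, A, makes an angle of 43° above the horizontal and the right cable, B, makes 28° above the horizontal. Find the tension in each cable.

T_A = 0.3175 kN, T_B = 0.2630 kN

ΣF_x = 0: −T_A·cos43° + T_B·cos28° = 0 → T_B = 0.828309·T_A.
ΣF_y = 0: T_A·sin43° + T_B·sin28° = 0.34.
Substitute: T_A·(0.681998 + 0.828309·0.469472) = 0.34 → T_A = 0.3175 kN.
Then T_B = 0.828309 × 0.3175 = 0.2630 kN.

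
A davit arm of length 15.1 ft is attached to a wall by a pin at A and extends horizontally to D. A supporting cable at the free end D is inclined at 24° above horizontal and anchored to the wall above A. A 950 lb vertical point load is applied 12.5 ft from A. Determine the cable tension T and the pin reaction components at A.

T = 1933 lb, A_x = 1766 lb, A_y = 163.6 lb

ΣM about A: T·sin24°·15.1 − 950·12.5 = 0 → T = 11875/(15.1·0.406737) = 1933.49 ≈ 1933 lb.
ΣF_x = 0: A_x − T·cos24° = 0 → A_x = 1933.49 × 0.913545 = 1766 lb.
ΣF_y = 0: A_y + T·sin24° − 950 = 0 → A_y = 950 − 1933.49 × 0.406737 = 163.6 lb.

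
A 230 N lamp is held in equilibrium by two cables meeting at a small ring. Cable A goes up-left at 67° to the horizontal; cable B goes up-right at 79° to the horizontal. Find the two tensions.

ΣF_x = 0: −T_A·cos67° + T_B·cos79° = 0 → T_B = 2.04776·T_A.
ΣF_y = 0: T_A·sin67° + T_B·sin79° = 230.
Substitute: T_A·(0.920505 + 2.04776·0.981627) = 230 → T_A = 78.4811 ≈ 78.48 N.
Then T_B = 2.04776 × 78.4811 = 160.7 N.

T_A = 78.48 N, T_B = 160.7 N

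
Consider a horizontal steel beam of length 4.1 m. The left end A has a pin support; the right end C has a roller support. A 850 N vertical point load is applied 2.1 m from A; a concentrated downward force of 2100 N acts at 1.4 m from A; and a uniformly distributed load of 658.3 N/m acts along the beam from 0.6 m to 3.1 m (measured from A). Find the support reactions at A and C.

A_x = 0, A_y = 2701 N, C_y = 1895 N

Resultant of the distributed load: 658.3 × 2.5 = 1645.75 N at 1.85 m from A.
ΣM about A: C_y·4.1 − 850·2.1 − 2100·1.4 − (658.3·2.5)·1.85 = 0 → C_y = 7769.6375/4.1 = 1895.03 ≈ 1895 N.
ΣF_y = 0: A_y + 1895.03 − 850 − 2100 − 658.3·2.5 = 0 → A_y = 2701 N.
ΣF_x = 0: no horizontal applied forces, so A_x = 0.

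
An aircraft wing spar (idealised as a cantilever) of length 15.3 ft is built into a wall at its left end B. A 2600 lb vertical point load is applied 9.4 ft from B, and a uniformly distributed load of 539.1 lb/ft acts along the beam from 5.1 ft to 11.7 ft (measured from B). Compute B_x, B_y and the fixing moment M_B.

B_x = 0, B_y = 6158 lb, M_B = 54330 lb·ft

Resultant of the distributed load: 539.1 × 6.6 = 3558.06 lb at 8.4 ft from B.
ΣF_x = 0: B_x = 0.
ΣF_y = 0: B_y − 2600 − 539.1·6.6 = 0 → B_y = 6158 lb.
ΣM about B: M_B − 2600·9.4 − (539.1·6.6)·8.4 = 0 → M_B = 54330 lb·ft.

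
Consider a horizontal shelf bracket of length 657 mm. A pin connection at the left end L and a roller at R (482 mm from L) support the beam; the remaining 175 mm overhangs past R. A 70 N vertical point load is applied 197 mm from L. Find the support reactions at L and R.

Moments about L: R_y·482 − 70·197 = 0 → R_y = 13790/482 = 28.61 N.
ΣF_y = 0: L_y + 28.61 − 70 = 0 → L_y = 41.39 N.
ΣF_x = 0: no horizontal applied forces, so L_x = 0.

L_x = 0, L_y = 41.39 N, R_y = 28.61 N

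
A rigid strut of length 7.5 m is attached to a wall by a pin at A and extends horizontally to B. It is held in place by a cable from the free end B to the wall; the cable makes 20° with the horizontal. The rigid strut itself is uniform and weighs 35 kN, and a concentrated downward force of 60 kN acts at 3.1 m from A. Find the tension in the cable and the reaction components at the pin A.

ΣM about A: T·sin20°·7.5 − 35·3.75 − 60·3.1 = 0 → T = 317.25/(7.5·0.34202) = 123.677 ≈ 123.7 kN.
ΣF_x = 0: A_x − T·cos20° = 0 → A_x = 123.677 × 0.939693 = 116.2 kN.
ΣF_y = 0: A_y + T·sin20° − 35 − 60 = 0 → A_y = 95 − 123.677 × 0.34202 = 52.70 kN.

T = 123.7 kN, A_x = 116.2 kN, A_y = 52.70 kN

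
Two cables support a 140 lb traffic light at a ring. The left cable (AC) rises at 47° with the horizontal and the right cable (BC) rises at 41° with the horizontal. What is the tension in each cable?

T_AC = 105.7 lb, T_BC = 95.54 lb

ΣF_x = 0: −T_AC·cos47° + T_BC·cos41° = 0 → T_BC = 0.903657·T_AC.
ΣF_y = 0: T_AC·sin47° + T_BC·sin41° = 140.
Substitute: T_AC·(0.731354 + 0.903657·0.656059) = 140 → T_AC = 105.724 ≈ 105.7 lb.
Then T_BC = 0.903657 × 105.724 = 95.54 lb.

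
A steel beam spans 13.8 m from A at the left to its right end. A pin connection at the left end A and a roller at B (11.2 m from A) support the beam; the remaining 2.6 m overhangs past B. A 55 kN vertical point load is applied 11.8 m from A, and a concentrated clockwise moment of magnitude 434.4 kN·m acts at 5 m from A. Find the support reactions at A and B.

A_x = 0, A_y = -41.73 kN, B_y = 96.73 kN

ΣM about A: B_y·11.2 − 55·11.8 − 434.4 = 0 → B_y = 1083.4/11.2 = 96.7321 ≈ 96.73 kN.
ΣF_y = 0: A_y + 96.7321 − 55 = 0 → A_y = -41.73 kN.
ΣF_x = 0: no horizontal applied forces, so A_x = 0.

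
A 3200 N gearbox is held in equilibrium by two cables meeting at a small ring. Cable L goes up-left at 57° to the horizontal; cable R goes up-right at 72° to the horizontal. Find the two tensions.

ΣF_x = 0: −T_L·cos57° + T_R·cos72° = 0 → T_R = 1.76249·T_L.
ΣF_y = 0: T_L·sin57° + T_R·sin72° = 3200.
Substitute: T_L·(0.838671 + 1.76249·0.951057) = 3200 → T_L = 1272.42 ≈ 1272 N.
Then T_R = 1.76249 × 1272.42 = 2243 N.

T_L = 1272 N, T_R = 2243 N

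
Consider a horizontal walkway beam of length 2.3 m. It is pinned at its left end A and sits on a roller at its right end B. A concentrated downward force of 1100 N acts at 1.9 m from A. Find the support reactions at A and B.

ΣM about A: B_y·2.3 − 1100·1.9 = 0 → B_y = 2090/2.3 = 908.696 ≈ 908.7 N.
ΣF_y = 0: A_y + 908.696 − 1100 = 0 → A_y = 191.3 N.
ΣF_x = 0: no horizontal applied forces, so A_x = 0.

A_x = 0, A_y = 191.3 N, B_y = 908.7 N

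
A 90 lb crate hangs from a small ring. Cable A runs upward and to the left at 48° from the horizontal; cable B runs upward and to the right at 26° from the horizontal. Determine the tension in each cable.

ΣF_x = 0: −T_A·cos48° + T_B·cos26° = 0 → T_B = 0.744476·T_A.
ΣF_y = 0: T_A·sin48° + T_B·sin26° = 90.
Substitute: T_A·(0.743145 + 0.744476·0.438371) = 90 → T_A = 84.1513 ≈ 84.15 lb.
Then T_B = 0.744476 × 84.1513 = 62.65 lb.

T_A = 84.15 lb, T_B = 62.65 lb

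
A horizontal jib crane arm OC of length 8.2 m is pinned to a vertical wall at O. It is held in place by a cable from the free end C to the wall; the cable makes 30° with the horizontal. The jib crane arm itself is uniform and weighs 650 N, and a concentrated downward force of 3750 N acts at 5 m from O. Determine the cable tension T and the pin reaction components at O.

ΣM about O: T·sin30°·8.2 − 650·4.1 − 3750·5 = 0 → T = 21415/(8.2·0.5) = 5223.17 ≈ 5223 N.
ΣF_x = 0: O_x − T·cos30° = 0 → O_x = 5223.17 × 0.866025 = 4523 N.
ΣF_y = 0: O_y + T·sin30° − 650 − 3750 = 0 → O_y = 4400 − 5223.17 × 0.5 = 1788 N.

T = 5223 N, O_x = 4523 N, O_y = 1788 N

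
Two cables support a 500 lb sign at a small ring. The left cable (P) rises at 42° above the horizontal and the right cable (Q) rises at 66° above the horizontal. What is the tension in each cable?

T_P = 213.8 lb, T_Q = 390.7 lb

ΣF_x = 0: −T_P·cos42° + T_Q·cos66° = 0 → T_Q = 1.82709·T_P.
ΣF_y = 0: T_P·sin42° + T_Q·sin66° = 500.
Substitute: T_P·(0.669131 + 1.82709·0.913545) = 500 → T_P = 213.834 ≈ 213.8 lb.
Then T_Q = 1.82709 × 213.834 = 390.7 lb.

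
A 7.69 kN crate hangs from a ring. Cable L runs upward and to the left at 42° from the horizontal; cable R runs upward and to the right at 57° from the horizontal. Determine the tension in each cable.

ΣF_x = 0: −T_L·cos42° + T_R·cos57° = 0 → T_R = 1.36447·T_L.
ΣF_y = 0: T_L·sin42° + T_R·sin57° = 7.69.
Substitute: T_L·(0.669131 + 1.36447·0.838671) = 7.69 → T_L = 4.24048 ≈ 4.240 kN.
Then T_R = 1.36447 × 4.24048 = 5.786 kN.

T_L = 4.240 kN, T_R = 5.786 kN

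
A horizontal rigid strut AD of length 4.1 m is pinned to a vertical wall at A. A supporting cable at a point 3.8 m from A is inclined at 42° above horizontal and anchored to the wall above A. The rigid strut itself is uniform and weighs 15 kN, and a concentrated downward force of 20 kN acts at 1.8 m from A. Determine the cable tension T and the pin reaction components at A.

ΣM about A: T·sin42°·3.8 − 15·2.05 − 20·1.8 = 0 → T = 66.75/(3.8·0.669131) = 26.2516 ≈ 26.25 kN.
ΣF_x = 0: A_x − T·cos42° = 0 → A_x = 26.2516 × 0.743145 = 19.51 kN.
ΣF_y = 0: A_y + T·sin42° − 15 − 20 = 0 → A_y = 35 − 26.2516 × 0.669131 = 17.43 kN.

T = 26.25 kN, A_x = 19.51 kN, A_y = 17.43 kN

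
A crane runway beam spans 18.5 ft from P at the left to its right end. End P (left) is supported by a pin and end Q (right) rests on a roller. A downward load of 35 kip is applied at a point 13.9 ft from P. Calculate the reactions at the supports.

P_x = 0, P_y = 8.703 kip, Q_y = 26.30 kip

ΣM about P: Q_y·18.5 − 35·13.9 = 0 → Q_y = 486.5/18.5 = 26.2973 ≈ 26.30 kip.
ΣF_y = 0: P_y + 26.2973 − 35 = 0 → P_y = 8.703 kip.
ΣF_x = 0: no horizontal applied forces, so P_x = 0.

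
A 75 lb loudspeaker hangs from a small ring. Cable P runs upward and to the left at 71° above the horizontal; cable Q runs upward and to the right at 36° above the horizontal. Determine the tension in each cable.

T_P = 63.45 lb, T_Q = 25.53 lb

ΣF_x = 0: −T_P·cos71° + T_Q·cos36° = 0 → T_Q = 0.402424·T_P.
ΣF_y = 0: T_P·sin71° + T_Q·sin36° = 75.
Substitute: T_P·(0.945519 + 0.402424·0.587785) = 75 → T_P = 63.4487 ≈ 63.45 lb.
Then T_Q = 0.402424 × 63.4487 = 25.53 lb.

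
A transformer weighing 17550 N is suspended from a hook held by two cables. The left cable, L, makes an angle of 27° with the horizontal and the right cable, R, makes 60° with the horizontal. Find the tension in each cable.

T_L = 8787 N, T_R = 15660 N

ΣF_x = 0: −T_L·cos27° + T_R·cos60° = 0 → T_R = 1.78201·T_L.
ΣF_y = 0: T_L·sin27° + T_R·sin60° = 17550.
Substitute: T_L·(0.45399 + 1.78201·0.866025) = 17550 → T_L = 8787.06 ≈ 8787 N.
Then T_R = 1.78201 × 8787.06 = 15660 N.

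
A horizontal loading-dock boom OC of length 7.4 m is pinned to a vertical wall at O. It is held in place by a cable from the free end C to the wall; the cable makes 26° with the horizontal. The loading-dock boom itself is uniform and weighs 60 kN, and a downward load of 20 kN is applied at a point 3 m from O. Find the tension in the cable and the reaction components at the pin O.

ΣM about O: T·sin26°·7.4 − 60·3.7 − 20·3 = 0 → T = 282/(7.4·0.438371) = 86.9312 ≈ 86.93 kN.
ΣF_x = 0: O_x − T·cos26° = 0 → O_x = 86.9312 × 0.898794 = 78.13 kN.
ΣF_y = 0: O_y + T·sin26° − 60 − 20 = 0 → O_y = 80 − 86.9312 × 0.438371 = 41.89 kN.

T = 86.93 kN, O_x = 78.13 kN, O_y = 41.89 kN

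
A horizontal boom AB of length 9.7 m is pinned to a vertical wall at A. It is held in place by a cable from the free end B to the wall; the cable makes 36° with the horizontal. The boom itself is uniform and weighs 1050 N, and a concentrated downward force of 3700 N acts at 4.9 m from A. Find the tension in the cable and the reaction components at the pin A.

T = 4073 N, A_x = 3295 N, A_y = 2356 N

ΣM about A: T·sin36°·9.7 − 1050·4.85 − 3700·4.9 = 0 → T = 23222.5/(9.7·0.587785) = 4073.04 ≈ 4073 N.
ΣF_x = 0: A_x − T·cos36° = 0 → A_x = 4073.04 × 0.809017 = 3295 N.
ΣF_y = 0: A_y + T·sin36° − 1050 − 3700 = 0 → A_y = 4750 − 4073.04 × 0.587785 = 2356 N.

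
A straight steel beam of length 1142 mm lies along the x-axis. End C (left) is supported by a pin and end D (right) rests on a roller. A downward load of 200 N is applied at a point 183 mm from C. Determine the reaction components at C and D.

C_x = 0, C_y = 168.0 N, D_y = 32.05 N

Moments about C: D_y·1142 − 200·183 = 0 → D_y = 36600/1142 = 32.049 ≈ 32.05 N.
ΣF_y = 0: C_y + 32.049 − 200 = 0 → C_y = 168.0 N.
ΣF_x = 0: no horizontal applied forces, so C_x = 0.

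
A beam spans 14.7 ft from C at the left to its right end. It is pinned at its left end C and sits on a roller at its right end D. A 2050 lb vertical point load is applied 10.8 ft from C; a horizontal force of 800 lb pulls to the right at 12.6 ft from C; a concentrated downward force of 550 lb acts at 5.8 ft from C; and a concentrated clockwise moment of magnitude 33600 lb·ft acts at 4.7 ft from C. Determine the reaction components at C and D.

C_x = -800.0 lb, C_y = -1409 lb, D_y = 4009 lb

ΣM about C: D_y·14.7 − 2050·10.8 − 550·5.8 − 33600 = 0 → D_y = 58930/14.7 = 4008.84 ≈ 4009 lb.
ΣF_y = 0: C_y + 4008.84 − 2050 − 550 = 0 → C_y = -1409 lb.
ΣF_x = 0: C_x + 800 = 0 → C_x = -800.0 lb.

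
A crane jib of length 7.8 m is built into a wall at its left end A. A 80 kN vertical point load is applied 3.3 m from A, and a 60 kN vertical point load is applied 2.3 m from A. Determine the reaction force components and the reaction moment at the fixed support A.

A_x = 0, A_y = 140.0 kN, M_A = 402.0 kN·m

ΣF_x = 0: A_x = 0.
ΣF_y = 0: A_y − 80 − 60 = 0 → A_y = 140.0 kN.
ΣM about A: M_A − 80·3.3 − 60·2.3 = 0 → M_A = 402.0 kN·m.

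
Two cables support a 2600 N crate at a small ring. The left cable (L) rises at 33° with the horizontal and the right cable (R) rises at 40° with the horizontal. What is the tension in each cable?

ΣF_x = 0: −T_L·cos33° + T_R·cos40° = 0 → T_R = 1.09481·T_L.
ΣF_y = 0: T_L·sin33° + T_R·sin40° = 2600.
Substitute: T_L·(0.544639 + 1.09481·0.642788) = 2600 → T_L = 2082.72 ≈ 2083 N.
Then T_R = 1.09481 × 2082.72 = 2280 N.

T_L = 2083 N, T_R = 2280 N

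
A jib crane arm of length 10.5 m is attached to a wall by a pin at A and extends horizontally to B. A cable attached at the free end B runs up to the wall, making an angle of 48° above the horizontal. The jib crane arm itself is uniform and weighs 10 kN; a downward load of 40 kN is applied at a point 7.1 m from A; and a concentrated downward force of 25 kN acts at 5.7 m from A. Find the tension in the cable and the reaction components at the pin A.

T = 61.39 kN, A_x = 41.08 kN, A_y = 29.38 kN

ΣM about A: T·sin48°·10.5 − 10·5.25 − 40·7.1 − 25·5.7 = 0 → T = 479/(10.5·0.743145) = 61.3865 ≈ 61.39 kN.
ΣF_x = 0: A_x − T·cos48° = 0 → A_x = 61.3865 × 0.669131 = 41.08 kN.
ΣF_y = 0: A_y + T·sin48° − 10 − 40 − 25 = 0 → A_y = 75 − 61.3865 × 0.743145 = 29.38 kN.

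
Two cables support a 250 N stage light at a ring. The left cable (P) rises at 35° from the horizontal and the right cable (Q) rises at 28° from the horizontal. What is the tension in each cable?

ΣF_x = 0: −T_P·cos35° + T_Q·cos28° = 0 → T_Q = 0.927747·T_P.
ΣF_y = 0: T_P·sin35° + T_Q·sin28° = 250.
Substitute: T_P·(0.573576 + 0.927747·0.469472) = 250 → T_P = 247.739 ≈ 247.7 N.
Then T_Q = 0.927747 × 247.739 = 229.8 N.

T_P = 247.7 N, T_Q = 229.8 N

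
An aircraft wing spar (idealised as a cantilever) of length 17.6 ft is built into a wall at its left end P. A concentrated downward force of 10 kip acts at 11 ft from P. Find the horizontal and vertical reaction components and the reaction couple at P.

P_x = 0, P_y = 10.00 kip, M_P = 110.0 kip·ft

ΣF_x = 0: P_x = 0.
ΣF_y = 0: P_y − 10 = 0 → P_y = 10.00 kip.
ΣM about P: M_P − 10·11 = 0 → M_P = 110.0 kip·ft.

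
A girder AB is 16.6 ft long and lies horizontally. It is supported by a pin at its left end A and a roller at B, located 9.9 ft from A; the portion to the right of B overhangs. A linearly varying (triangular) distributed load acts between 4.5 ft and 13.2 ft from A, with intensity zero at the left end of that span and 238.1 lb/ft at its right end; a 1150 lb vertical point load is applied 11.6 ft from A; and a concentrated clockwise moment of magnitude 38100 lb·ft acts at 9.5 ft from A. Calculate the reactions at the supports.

Resultant of the triangular load: ½ × 238.1 × 8.7 = 1035.735 lb, acting at 10.3 ft from A (one-third of the span from the peak).
Moments about A: B_y·9.9 − (½·238.1·8.7)·10.3 − 1150·11.6 − 38100 = 0 → B_y = 62108.0705/9.9 = 6273.54 ≈ 6274 lb.
ΣF_y = 0: A_y + 6273.54 − ½·238.1·8.7 − 1150 = 0 → A_y = -4088 lb.
ΣF_x = 0: no horizontal applied forces, so A_x = 0.

A_x = 0, A_y = -4088 lb, B_y = 6274 lb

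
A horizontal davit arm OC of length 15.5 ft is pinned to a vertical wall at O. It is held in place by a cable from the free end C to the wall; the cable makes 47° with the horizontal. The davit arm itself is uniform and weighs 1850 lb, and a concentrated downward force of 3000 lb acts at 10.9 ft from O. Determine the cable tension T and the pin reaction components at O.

T = 4149 lb, O_x = 2830 lb, O_y = 1815 lb

ΣM about O: T·sin47°·15.5 − 1850·7.75 − 3000·10.9 = 0 → T = 47037.5/(15.5·0.731354) = 4149.4 ≈ 4149 lb.
ΣF_x = 0: O_x − T·cos47° = 0 → O_x = 4149.4 × 0.681998 = 2830 lb.
ΣF_y = 0: O_y + T·sin47° − 1850 − 3000 = 0 → O_y = 4850 − 4149.4 × 0.731354 = 1815 lb.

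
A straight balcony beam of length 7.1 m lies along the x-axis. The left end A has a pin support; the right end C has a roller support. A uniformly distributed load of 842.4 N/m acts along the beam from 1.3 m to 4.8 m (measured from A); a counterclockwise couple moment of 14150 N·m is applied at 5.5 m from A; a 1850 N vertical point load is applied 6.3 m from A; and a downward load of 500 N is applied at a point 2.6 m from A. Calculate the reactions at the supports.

Resultant of the distributed load: 842.4 × 3.5 = 2948.4 N at 3.05 m from A.
Taking moments about A: C_y·7.1 − (842.4·3.5)·3.05 + 14150 − 1850·6.3 − 500·2.6 = 0 → C_y = 7797.62/7.1 = 1098.26 ≈ 1098 N.
ΣF_y = 0: A_y + 1098.26 − 842.4·3.5 − 1850 − 500 = 0 → A_y = 4200 N.
ΣF_x = 0: no horizontal applied forces, so A_x = 0.

A_x = 0, A_y = 4200 N, C_y = 1098 N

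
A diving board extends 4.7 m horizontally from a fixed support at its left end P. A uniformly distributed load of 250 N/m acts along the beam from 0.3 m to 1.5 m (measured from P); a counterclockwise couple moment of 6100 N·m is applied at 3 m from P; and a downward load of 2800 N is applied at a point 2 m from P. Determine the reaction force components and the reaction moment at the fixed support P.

P_x = 0, P_y = 3100 N, M_P = -230.0 N·m

Resultant of the distributed load: 250 × 1.2 = 300 N at 0.9 m from P.
ΣF_x = 0: P_x = 0.
ΣF_y = 0: P_y − 250·1.2 − 2800 = 0 → P_y = 3100 N.
ΣM about P: M_P − (250·1.2)·0.9 + 6100 − 2800·2 = 0 → M_P = -230.0 N·m.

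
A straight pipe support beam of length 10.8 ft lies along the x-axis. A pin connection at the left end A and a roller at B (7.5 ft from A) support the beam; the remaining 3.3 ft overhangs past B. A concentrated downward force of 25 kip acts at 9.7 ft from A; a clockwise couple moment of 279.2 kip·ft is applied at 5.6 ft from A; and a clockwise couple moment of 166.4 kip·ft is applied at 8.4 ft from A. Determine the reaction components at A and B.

A_x = 0, A_y = -66.75 kip, B_y = 91.75 kip

Moments about A: B_y·7.5 − 25·9.7 − 279.2 − 166.4 = 0 → B_y = 688.1/7.5 = 91.7467 ≈ 91.75 kip.
ΣF_y = 0: A_y + 91.7467 − 25 = 0 → A_y = -66.75 kip.
ΣF_x = 0: no horizontal applied forces, so A_x = 0.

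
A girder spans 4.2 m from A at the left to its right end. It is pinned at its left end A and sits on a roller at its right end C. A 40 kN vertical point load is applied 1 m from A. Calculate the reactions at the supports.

Taking moments about A: C_y·4.2 − 40·1 = 0 → C_y = 40/4.2 = 9.52381 ≈ 9.524 kN.
ΣF_y = 0: A_y + 9.52381 − 40 = 0 → A_y = 30.48 kN.
ΣF_x = 0: no horizontal applied forces, so A_x = 0.

A_x = 0, A_y = 30.48 kN, C_y = 9.524 kN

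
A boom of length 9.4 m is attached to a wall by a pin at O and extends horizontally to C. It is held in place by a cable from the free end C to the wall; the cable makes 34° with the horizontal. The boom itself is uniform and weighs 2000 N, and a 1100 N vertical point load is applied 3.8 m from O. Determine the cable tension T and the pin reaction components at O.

ΣM about O: T·sin34°·9.4 − 2000·4.7 − 1100·3.8 = 0 → T = 13580/(9.4·0.559193) = 2583.51 ≈ 2584 N.
ΣF_x = 0: O_x − T·cos34° = 0 → O_x = 2583.51 × 0.829038 = 2142 N.
ΣF_y = 0: O_y + T·sin34° − 2000 − 1100 = 0 → O_y = 3100 − 2583.51 × 0.559193 = 1655 N.

T = 2584 N, O_x = 2142 N, O_y = 1655 N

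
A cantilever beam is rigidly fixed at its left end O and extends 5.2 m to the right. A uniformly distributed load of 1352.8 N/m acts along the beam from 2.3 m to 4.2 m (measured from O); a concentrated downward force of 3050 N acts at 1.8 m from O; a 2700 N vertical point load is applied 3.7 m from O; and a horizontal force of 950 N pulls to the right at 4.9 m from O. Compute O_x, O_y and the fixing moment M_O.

Resultant of the distributed load: 1352.8 × 1.9 = 2570.32 N at 3.25 m from O.
ΣF_x = 0: O_x + 950 = 0 → O_x = -950.0 N.
ΣF_y = 0: O_y − 1352.8·1.9 − 3050 − 2700 = 0 → O_y = 8320 N.
ΣM about O: M_O − (1352.8·1.9)·3.25 − 3050·1.8 − 2700·3.7 = 0 → M_O = 23830 N·m.

O_x = -950.0 N, O_y = 8320 N, M_O = 23830 N·m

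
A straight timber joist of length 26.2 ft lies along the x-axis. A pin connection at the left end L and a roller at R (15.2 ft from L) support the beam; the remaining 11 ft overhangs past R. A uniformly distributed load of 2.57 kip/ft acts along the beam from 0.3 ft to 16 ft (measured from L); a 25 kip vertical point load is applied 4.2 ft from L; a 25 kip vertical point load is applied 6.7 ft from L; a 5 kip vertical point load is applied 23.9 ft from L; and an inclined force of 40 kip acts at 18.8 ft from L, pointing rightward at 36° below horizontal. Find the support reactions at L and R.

L_x = -32.36 kip, L_y = 42.36 kip, R_y = 76.50 kip

Resultant of the distributed load: 2.57 × 15.7 = 40.349 kip at 8.15 ft from L.
Moments about L: R_y·15.2 − (2.57·15.7)·8.15 − 25·4.2 − 25·6.7 − 5·23.9 − 40·sin36°·18.8 = 0 → R_y = 1162.86/15.2 = 76.5039 ≈ 76.50 kip.
ΣF_y = 0: L_y + 76.5039 − 2.57·15.7 − 25 − 25 − 5 − 40·sin36° = 0 → L_y = 42.36 kip.
ΣF_x = 0: L_x + 40·cos36° = 0 → L_x = -32.36 kip.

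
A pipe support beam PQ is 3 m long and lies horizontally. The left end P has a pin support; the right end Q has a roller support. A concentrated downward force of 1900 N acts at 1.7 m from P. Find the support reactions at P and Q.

Moments about P: Q_y·3 − 1900·1.7 = 0 → Q_y = 3230/3 = 1076.67 ≈ 1077 N.
ΣF_y = 0: P_y + 1076.67 − 1900 = 0 → P_y = 823.3 N.
ΣF_x = 0: no horizontal applied forces, so P_x = 0.

P_x = 0, P_y = 823.3 N, Q_y = 1077 N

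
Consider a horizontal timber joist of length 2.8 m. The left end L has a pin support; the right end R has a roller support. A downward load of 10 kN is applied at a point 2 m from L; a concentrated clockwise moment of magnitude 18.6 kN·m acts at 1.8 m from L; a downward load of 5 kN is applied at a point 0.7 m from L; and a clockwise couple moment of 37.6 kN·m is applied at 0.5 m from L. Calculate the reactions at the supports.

ΣM about L: R_y·2.8 − 10·2 − 18.6 − 5·0.7 − 37.6 = 0 → R_y = 79.7/2.8 = 28.4643 ≈ 28.46 kN.
ΣF_y = 0: L_y + 28.4643 − 10 − 5 = 0 → L_y = -13.46 kN.
ΣF_x = 0: no horizontal applied forces, so L_x = 0.

L_x = 0, L_y = -13.46 kN, R_y = 28.46 kN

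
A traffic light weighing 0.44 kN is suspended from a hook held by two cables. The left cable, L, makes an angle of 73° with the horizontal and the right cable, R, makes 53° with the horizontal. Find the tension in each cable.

ΣF_x = 0: −T_L·cos73° + T_R·cos53° = 0 → T_R = 0.485817·T_L.
ΣF_y = 0: T_L·sin73° + T_R·sin53° = 0.44.
Substitute: T_L·(0.956305 + 0.485817·0.798636) = 0.44 → T_L = 0.327309 ≈ 0.3273 kN.
Then T_R = 0.485817 × 0.327309 = 0.1590 kN.

T_L = 0.3273 kN, T_R = 0.1590 kN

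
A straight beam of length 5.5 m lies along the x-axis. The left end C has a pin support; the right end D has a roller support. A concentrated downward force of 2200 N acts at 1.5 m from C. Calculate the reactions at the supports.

C_x = 0, C_y = 1600 N, D_y = 600.0 N

ΣM about C: D_y·5.5 − 2200·1.5 = 0 → D_y = 3300/5.5 = 600.0 N.
ΣF_y = 0: C_y + 600 − 2200 = 0 → C_y = 1600 N.
ΣF_x = 0: no horizontal applied forces, so C_x = 0.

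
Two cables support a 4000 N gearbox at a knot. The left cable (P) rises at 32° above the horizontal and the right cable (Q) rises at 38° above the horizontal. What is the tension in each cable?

ΣF_x = 0: −T_P·cos32° + T_Q·cos38° = 0 → T_Q = 1.07619·T_P.
ΣF_y = 0: T_P·sin32° + T_Q·sin38° = 4000.
Substitute: T_P·(0.529919 + 1.07619·0.615661) = 4000 → T_P = 3354.33 ≈ 3354 N.
Then T_Q = 1.07619 × 3354.33 = 3610 N.

T_P = 3354 N, T_Q = 3610 N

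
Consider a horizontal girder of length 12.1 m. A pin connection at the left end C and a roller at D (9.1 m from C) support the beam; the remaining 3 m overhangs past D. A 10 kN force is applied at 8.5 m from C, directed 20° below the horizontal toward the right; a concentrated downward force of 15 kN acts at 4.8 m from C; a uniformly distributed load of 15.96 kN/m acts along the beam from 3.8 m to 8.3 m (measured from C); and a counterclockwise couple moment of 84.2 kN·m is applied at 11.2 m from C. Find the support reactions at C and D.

Resultant of the distributed load: 15.96 × 4.5 = 71.82 kN at 6.05 m from C.
Moments about C: D_y·9.1 − 10·sin20°·8.5 − 15·4.8 − (15.96·4.5)·6.05 + 84.2 = 0 → D_y = 451.383/9.1 = 49.6025 ≈ 49.60 kN.
ΣF_y = 0: C_y + 49.6025 − 10·sin20° − 15 − 15.96·4.5 = 0 → C_y = 40.64 kN.
ΣF_x = 0: C_x + 10·cos20° = 0 → C_x = -9.397 kN.

C_x = -9.397 kN, C_y = 40.64 kN, D_y = 49.60 kN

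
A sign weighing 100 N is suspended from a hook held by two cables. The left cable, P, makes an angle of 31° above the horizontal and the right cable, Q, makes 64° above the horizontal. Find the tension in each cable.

ΣF_x = 0: −T_P·cos31° + T_Q·cos64° = 0 → T_Q = 1.95535·T_P.
ΣF_y = 0: T_P·sin31° + T_Q·sin64° = 100.
Substitute: T_P·(0.515038 + 1.95535·0.898794) = 100 → T_P = 44.0045 ≈ 44.00 N.
Then T_Q = 1.95535 × 44.0045 = 86.04 N.

T_P = 44.00 N, T_Q = 86.04 N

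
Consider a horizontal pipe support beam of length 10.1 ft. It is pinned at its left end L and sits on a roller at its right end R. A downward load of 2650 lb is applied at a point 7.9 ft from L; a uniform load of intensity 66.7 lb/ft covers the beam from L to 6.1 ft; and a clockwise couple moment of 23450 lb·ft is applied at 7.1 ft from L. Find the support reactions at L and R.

Resultant of the distributed load: 66.7 × 6.1 = 406.87 lb at 3.05 ft from L.
Taking moments about L: R_y·10.1 − 2650·7.9 − (66.7·6.1)·3.05 − 23450 = 0 → R_y = 45625.9535/10.1 = 4517.42 ≈ 4517 lb.
ΣF_y = 0: L_y + 4517.42 − 2650 − 66.7·6.1 = 0 → L_y = -1461 lb.
ΣF_x = 0: no horizontal applied forces, so L_x = 0.

L_x = 0, L_y = -1461 lb, R_y = 4517 lb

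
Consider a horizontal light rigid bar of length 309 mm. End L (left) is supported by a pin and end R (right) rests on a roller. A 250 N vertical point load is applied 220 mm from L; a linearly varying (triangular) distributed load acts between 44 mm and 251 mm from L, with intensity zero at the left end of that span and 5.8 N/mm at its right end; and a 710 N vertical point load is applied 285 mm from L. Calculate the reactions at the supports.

Resultant of the triangular load: ½ × 5.8 × 207 = 600.3 N, acting at 182 mm from L (one-third of the span from the peak).
Moments about L: R_y·309 − 250·220 − (½·5.8·207)·182 − 710·285 = 0 → R_y = 366604.6/309 = 1186.42 ≈ 1186 N.
ΣF_y = 0: L_y + 1186.42 − 250 − ½·5.8·207 − 710 = 0 → L_y = 373.9 N.
ΣF_x = 0: no horizontal applied forces, so L_x = 0.

L_x = 0, L_y = 373.9 N, R_y = 1186 N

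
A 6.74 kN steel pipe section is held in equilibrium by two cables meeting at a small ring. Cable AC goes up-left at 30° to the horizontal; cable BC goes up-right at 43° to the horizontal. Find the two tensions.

T_AC = 5.155 kN, T_BC = 6.104 kN

ΣF_x = 0: −T_AC·cos30° + T_BC·cos43° = 0 → T_BC = 1.18414·T_AC.
ΣF_y = 0: T_AC·sin30° + T_BC·sin43° = 6.74.
Substitute: T_AC·(0.5 + 1.18414·0.681998) = 6.74 → T_AC = 5.15456 ≈ 5.155 kN.
Then T_BC = 1.18414 × 5.15456 = 6.104 kN.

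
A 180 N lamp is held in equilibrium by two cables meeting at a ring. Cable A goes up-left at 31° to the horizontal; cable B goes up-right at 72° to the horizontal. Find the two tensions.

ΣF_x = 0: −T_A·cos31° + T_B·cos72° = 0 → T_B = 2.77385·T_A.
ΣF_y = 0: T_A·sin31° + T_B·sin72° = 180.
Substitute: T_A·(0.515038 + 2.77385·0.951057) = 180 → T_A = 57.0862 ≈ 57.09 N.
Then T_B = 2.77385 × 57.0862 = 158.3 N.

T_A = 57.09 N, T_B = 158.3 N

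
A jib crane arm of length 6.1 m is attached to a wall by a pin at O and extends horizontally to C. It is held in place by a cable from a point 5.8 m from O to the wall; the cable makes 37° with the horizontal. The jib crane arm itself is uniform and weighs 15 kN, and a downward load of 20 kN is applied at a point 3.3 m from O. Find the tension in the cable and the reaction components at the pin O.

T = 32.02 kN, O_x = 25.57 kN, O_y = 15.73 kN

ΣM about O: T·sin37°·5.8 − 15·3.05 − 20·3.3 = 0 → T = 111.75/(5.8·0.601815) = 32.0152 ≈ 32.02 kN.
ΣF_x = 0: O_x − T·cos37° = 0 → O_x = 32.0152 × 0.798636 = 25.57 kN.
ΣF_y = 0: O_y + T·sin37° − 15 − 20 = 0 → O_y = 35 − 32.0152 × 0.601815 = 15.73 kN.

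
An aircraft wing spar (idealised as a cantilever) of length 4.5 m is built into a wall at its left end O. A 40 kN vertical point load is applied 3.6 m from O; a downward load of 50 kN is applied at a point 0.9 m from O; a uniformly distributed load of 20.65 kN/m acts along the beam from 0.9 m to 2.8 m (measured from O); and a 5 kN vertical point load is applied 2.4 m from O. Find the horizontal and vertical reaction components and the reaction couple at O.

O_x = 0, O_y = 134.2 kN, M_O = 273.6 kN·m

Resultant of the distributed load: 20.65 × 1.9 = 39.235 kN at 1.85 m from O.
ΣF_x = 0: O_x = 0.
ΣF_y = 0: O_y − 40 − 50 − 20.65·1.9 − 5 = 0 → O_y = 134.2 kN.
ΣM about O: M_O − 40·3.6 − 50·0.9 − (20.65·1.9)·1.85 − 5·2.4 = 0 → M_O = 273.6 kN·m.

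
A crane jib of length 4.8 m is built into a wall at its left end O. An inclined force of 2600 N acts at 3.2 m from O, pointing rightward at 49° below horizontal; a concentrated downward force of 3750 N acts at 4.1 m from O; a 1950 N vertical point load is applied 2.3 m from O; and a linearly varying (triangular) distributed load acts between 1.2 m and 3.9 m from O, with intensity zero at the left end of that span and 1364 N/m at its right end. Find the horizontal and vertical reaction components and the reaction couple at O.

O_x = -1706 N, O_y = 9504 N, M_O = 31660 N·m

Resultant of the triangular load: ½ × 1364 × 2.7 = 1841.4 N, acting at 3 m from O (one-third of the span from the peak).
ΣF_x = 0: O_x + 2600·cos49° = 0 → O_x = -1706 N.
ΣF_y = 0: O_y − 2600·sin49° − 3750 − 1950 − ½·1364·2.7 = 0 → O_y = 9504 N.
ΣM about O: M_O − 2600·sin49°·3.2 − 3750·4.1 − 1950·2.3 − (½·1364·2.7)·3 = 0 → M_O = 31660 N·m.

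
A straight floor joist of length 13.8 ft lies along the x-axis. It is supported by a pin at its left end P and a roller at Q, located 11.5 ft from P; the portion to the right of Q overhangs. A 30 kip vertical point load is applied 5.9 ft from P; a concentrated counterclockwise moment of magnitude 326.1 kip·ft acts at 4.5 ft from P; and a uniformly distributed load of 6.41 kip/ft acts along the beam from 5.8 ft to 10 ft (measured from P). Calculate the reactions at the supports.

Resultant of the distributed load: 6.41 × 4.2 = 26.922 kip at 7.9 ft from P.
Moments about P: Q_y·11.5 − 30·5.9 + 326.1 − (6.41·4.2)·7.9 = 0 → Q_y = 63.5838/11.5 = 5.52903 ≈ 5.529 kip.
ΣF_y = 0: P_y + 5.52903 − 30 − 6.41·4.2 = 0 → P_y = 51.39 kip.
ΣF_x = 0: no horizontal applied forces, so P_x = 0.

P_x = 0, P_y = 51.39 kip, Q_y = 5.529 kip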